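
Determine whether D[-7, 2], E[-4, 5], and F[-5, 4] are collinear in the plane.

DE = (3, 3), DF = (2, 2).
Checking proportionality: DF = 2/3·DE, so the vectors are parallel and the points are collinear.

Yes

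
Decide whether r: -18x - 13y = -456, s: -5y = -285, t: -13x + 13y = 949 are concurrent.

No

The three lines meet at one point iff the augmented coefficient matrix [aᵢ bᵢ cᵢ] has rank < 3, i.e. its determinant vanishes.
Here the determinant is 195.
Nonzero, so no common point exists.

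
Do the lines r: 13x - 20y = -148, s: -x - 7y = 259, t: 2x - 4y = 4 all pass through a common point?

Yes

Intersecting r and s: solving the 2×2 system gives (x, y) = (-56, -29).
Substitute into t: (2)(-56) + (-4)(-29) = 4.
This equals 4, so (-56, -29) lies on all three lines and they are concurrent.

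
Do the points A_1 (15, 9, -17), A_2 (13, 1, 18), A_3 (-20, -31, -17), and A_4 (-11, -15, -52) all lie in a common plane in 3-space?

Yes

A normal to the plane through A_1, A_2, A_3 is n = A_1A_2 × A_1A_3 = (1400, -1225, -200).
The plane has equation n·P = 13375. For A_4: n·A_4 = 13375.
Equal, so A_4 lies in the plane and all four are coplanar.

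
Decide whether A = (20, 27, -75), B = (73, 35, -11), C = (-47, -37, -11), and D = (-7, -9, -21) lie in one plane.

No

The four points are coplanar iff the 3×3 determinant with rows AB, AC, AD is zero.
Rows: (53, 8, 64), (-67, -64, 64), (-27, -36, 54).
Expanding along the first row: (53)(-1152) − (8)(-1890) + (64)(684) = -2160.
Nonzero ⇒ not coplanar.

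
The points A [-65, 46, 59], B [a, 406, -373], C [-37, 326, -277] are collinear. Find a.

Direction AC = (28, 280, -336). From the y-coordinate of B, the parameter along the line is τ = (406 − 46)/280 = 9/7.
Then a = (-65) + 9/7·(28) = -29.

-29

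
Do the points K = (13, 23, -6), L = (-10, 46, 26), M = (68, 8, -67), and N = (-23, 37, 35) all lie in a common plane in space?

No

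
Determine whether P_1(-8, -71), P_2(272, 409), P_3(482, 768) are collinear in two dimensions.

No

P_1P_2 = (280, 480), P_1P_3 = (490, 839).
If collinear, P_1P_3 would be a scalar multiple of P_1P_2. But (280)·(839) ≠ (480)·(490) (difference -280), so they are not parallel; the points are not collinear.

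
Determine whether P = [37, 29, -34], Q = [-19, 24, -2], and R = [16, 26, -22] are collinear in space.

No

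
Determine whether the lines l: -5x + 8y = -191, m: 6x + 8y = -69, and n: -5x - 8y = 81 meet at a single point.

No

Intersecting l and m: solving the 2×2 system gives (x, y) = (122/11, -1491/88).
Substitute into n: (-5)(122/11) + (-8)(-1491/88) = 881/11.
But n requires 81 ≠ 881/11, so the three lines have no common point.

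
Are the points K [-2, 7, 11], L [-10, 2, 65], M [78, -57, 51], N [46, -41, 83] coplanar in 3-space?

No

A normal to the plane through K, L, M is n = KL × KM = (3256, 4640, 912).
The plane has equation n·P = 36000. For N: n·N = 35232.
35232 ≠ 36000, so N is off the plane.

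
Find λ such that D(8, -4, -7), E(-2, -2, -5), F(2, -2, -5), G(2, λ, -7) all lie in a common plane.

Normal to plane DEF: n = (0, 8, -8); plane equation n·P = 24.
Requiring n·G = 24: (8)λ + (56) = 24.
So λ = -4.

-4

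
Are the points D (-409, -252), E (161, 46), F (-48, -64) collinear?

No

DE = (570, 298), DF = (361, 188).
det[DE; DF] = (570)(188) − (298)(361) = -418.
The determinant is nonzero, so they are not collinear.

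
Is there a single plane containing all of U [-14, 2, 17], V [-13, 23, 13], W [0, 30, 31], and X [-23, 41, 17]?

No

A normal to the plane through U, V, W is n = UV × UW = (406, -70, -266).
The plane has equation n·P = -10346. For X: n·X = -16730.
-16730 ≠ -10346, so X is off the plane.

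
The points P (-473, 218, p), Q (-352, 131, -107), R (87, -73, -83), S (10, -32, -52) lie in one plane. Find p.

94

Coplanarity ⇔ det[PQ; PR; PS] = 0.
Expanding, this is linear in p: (-2291)p + (215354) = 0.
So p = 94.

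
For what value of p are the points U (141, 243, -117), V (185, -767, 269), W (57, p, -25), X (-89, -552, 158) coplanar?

-25

Normal to plane UVX: n = (29120, -100880, -267280); plane equation n·P = 10863840.
Requiring n·W = 10863840: (-100880)p + (8341840) = 10863840.
So p = -25.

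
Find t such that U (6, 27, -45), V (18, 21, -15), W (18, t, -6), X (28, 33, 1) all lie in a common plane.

Normal to plane UVX: n = (-456, 108, 204); plane equation n·P = -9000.
Requiring n·W = -9000: (108)t + (-9432) = -9000.
So t = 4.

4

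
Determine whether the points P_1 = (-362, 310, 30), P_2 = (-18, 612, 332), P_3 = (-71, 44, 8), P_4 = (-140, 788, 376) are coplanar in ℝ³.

No

The four points are coplanar iff the 3×3 determinant with rows P_1P_2, P_1P_3, P_1P_4 is zero.
Rows: (344, 302, 302), (291, -266, -22), (222, 478, 346).
Expanding along the first row: (344)(-81520) − (302)(105570) + (302)(198150) = -83720.
Nonzero ⇒ not coplanar.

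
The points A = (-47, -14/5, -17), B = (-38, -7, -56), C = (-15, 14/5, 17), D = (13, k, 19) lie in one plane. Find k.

Normal to plane ABC: n = (378/5, -1554, 924/5); plane equation n·P = -11718/5.
Requiring n·D = -11718/5: (-1554)k + (4494) = -11718/5.
So k = 22/5.

22/5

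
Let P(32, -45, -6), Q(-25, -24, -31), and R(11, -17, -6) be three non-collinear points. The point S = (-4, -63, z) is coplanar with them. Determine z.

A normal to the plane is n = PQ × PR = (700, 525, -1155).
S lies in the plane iff n · PS = 0.
This gives (-1155)z + (-41580) = 0, so z = -36.

-36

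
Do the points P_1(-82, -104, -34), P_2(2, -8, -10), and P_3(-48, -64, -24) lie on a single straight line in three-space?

No

P_1P_2 = (84, 96, 24), P_1P_3 = (34, 40, 10).
Comparing components 3 and 1: (24)(34) − (84)(10) = -24 ≠ 0, so P_1P_2 and P_1P_3 are not parallel and the points are not collinear.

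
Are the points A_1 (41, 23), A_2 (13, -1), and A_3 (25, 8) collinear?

A_1A_2 = (-28, -24), A_1A_3 = (-16, -15).
det[A_1A_2; A_1A_3] = (-28)(-15) − (-24)(-16) = 36.
The determinant is nonzero, so they are not collinear.

No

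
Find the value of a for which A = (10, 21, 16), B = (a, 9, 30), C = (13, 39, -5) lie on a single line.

8

Collinearity requires AB × AC = 0; each component is linear in a.
The y-component gives (21)a + (-168) = 0, so a = 8.
The remaining components then also vanish.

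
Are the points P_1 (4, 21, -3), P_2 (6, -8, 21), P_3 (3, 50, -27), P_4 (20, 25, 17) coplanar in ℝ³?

With P_1 as base: P_1P_2 = (2, -29, 24), P_1P_3 = (-1, 29, -24), P_1P_4 = (16, 4, 20).
P_1P_3 × P_1P_4 = (676, -364, -468).
P_1P_2 · (P_1P_3 × P_1P_4) = 676.
Since 676 ≠ 0, the four points are not coplanar.

No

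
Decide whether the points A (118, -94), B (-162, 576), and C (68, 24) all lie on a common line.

AB = (-280, 670), AC = (-50, 118).
Twice the signed area of △ABC is (-280)(118) − (670)(-50) = 460.
The area is nonzero, so the three points are not collinear.

No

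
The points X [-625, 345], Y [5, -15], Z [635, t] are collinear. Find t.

The three points are collinear iff det[XY; XZ] = 0.
This determinant is linear in t: (630)t + (236250) = 0, so t = -375.

-375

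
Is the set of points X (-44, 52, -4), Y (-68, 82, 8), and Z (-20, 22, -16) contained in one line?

Yes

XY = (-24, 30, 12), XZ = (24, -30, -12).
XY × XZ = (0, 0, 0).
The cross product vanishes, so the three points are collinear.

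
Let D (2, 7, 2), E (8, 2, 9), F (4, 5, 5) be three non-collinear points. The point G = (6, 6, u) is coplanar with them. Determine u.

2

Coplanarity requires DE · (DF × DG) = 0.
DE = (6, -5, 7), DF = (2, -2, 3); the triple product is linear in u with coefficient -2 and constant term 4.
Setting it to zero: u = 2.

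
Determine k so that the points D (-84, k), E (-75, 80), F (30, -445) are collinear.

Collinearity: (D − E) must be parallel to (F − E) = (105, -525).
Cross-multiplying the components: (k − 80)·(105) = (-9)·(-525).
Solving gives k = 125.

125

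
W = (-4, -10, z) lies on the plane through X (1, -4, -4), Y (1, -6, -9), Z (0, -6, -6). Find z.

-4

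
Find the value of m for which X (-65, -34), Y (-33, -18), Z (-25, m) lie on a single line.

-14

Collinearity: (Z − X) must be parallel to (Y − X) = (32, 16).
Cross-multiplying the components: (m − (-34))·(32) = (40)·(16).
Solving gives m = -14.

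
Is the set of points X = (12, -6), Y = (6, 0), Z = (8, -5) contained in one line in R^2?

No

XY = (-6, 6), XZ = (-4, 1).
det[XY; XZ] = (-6)(1) − (6)(-4) = 18.
The determinant is nonzero, so they are not collinear.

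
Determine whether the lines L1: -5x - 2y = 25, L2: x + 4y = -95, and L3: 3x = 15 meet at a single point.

Yes

Lines aᵢx + bᵢy = cᵢ with pairwise distinct directions are concurrent exactly when det[aᵢ bᵢ cᵢ] = 0.
Here the determinant is 0.
It vanishes, so the lines are concurrent at (5, -25).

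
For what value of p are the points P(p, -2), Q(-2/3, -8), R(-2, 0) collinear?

-5/3

The three points are collinear iff det[PQ; PR] = 0.
This determinant is linear in p: (-8)p + (-40/3) = 0, so p = -5/3.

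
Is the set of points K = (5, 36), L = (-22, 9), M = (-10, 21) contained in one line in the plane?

Yes

KL = (-27, -27), KM = (-15, -15).
det[KL; KM] = (-27)(-15) − (-27)(-15) = 0.
The determinant is zero, so the points are collinear.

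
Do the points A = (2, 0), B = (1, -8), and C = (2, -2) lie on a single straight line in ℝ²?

No

AB = (-1, -8), AC = (0, -2).
If collinear, AC would be a scalar multiple of AB. But (-1)·(-2) ≠ (-8)·(0) (difference 2), so they are not parallel; the points are not collinear.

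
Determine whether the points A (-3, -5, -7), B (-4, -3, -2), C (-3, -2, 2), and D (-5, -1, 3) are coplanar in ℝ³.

The four points are coplanar iff the 3×3 determinant with rows AB, AC, AD is zero.
Rows: (-1, 2, 5), (0, 3, 9), (-2, 4, 10).
Expanding along the first row: (-1)(-6) − (2)(18) + (5)(6) = 0.
Zero determinant ⇒ coplanar.

Yes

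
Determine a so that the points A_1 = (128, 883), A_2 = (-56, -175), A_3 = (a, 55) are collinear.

The three points are collinear iff det[A_1A_2; A_1A_3] = 0.
This determinant is linear in a: (1058)a + (16928) = 0, so a = -16.

-16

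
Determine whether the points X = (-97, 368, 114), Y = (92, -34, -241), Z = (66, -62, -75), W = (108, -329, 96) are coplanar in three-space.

Yes

A normal to the plane through X, Y, Z is n = XY × XZ = (-76672, -22144, -15744).
The plane has equation n·P = -2506624. For W: n·W = -2506624.
Equal, so W lies in the plane and all four are coplanar.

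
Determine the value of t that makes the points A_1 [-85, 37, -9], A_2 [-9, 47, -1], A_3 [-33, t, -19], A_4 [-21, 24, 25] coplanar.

56

Normal to plane A_1A_2A_4: n = (444, -2072, -1628); plane equation n·P = -99752.
Requiring n·A_3 = -99752: (-2072)t + (16280) = -99752.
So t = 56.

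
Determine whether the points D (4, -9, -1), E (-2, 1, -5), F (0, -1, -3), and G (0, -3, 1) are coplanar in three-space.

No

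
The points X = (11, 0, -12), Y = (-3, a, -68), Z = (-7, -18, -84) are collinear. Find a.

Collinearity requires XY × XZ = 0; each component is linear in a.
The x-component gives (-72)a + (-1008) = 0, so a = -14.
The remaining components then also vanish.

-14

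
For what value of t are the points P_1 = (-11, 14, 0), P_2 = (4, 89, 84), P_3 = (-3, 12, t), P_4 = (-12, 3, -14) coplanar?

Normal to plane P_1P_2P_4: n = (-126, 126, -90); plane equation n·P = 3150.
Requiring n·P_3 = 3150: (-90)t + (1890) = 3150.
So t = -14.

-14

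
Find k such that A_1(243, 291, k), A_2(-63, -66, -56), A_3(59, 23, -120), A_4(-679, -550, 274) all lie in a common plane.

Coplanarity ⇔ det[A_1A_2; A_1A_3; A_1A_4] = 0.
Expanding, this is linear in k: (4224)k + (1026432) = 0.
So k = -243.

-243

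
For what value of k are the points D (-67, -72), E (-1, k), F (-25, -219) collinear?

-303

The three points are collinear iff det[DE; DF] = 0.
This determinant is linear in k: (-42)k + (-12726) = 0, so k = -303.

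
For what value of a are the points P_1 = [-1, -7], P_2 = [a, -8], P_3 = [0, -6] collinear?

The three points are collinear iff det[P_1P_2; P_1P_3] = 0.
This determinant is linear in a: (1)a + (2) = 0, so a = -2.

-2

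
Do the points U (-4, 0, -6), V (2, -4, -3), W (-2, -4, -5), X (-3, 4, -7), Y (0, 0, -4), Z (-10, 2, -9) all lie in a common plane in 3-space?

No

The plane through U, V, W has normal n = UV × UW = (8, 0, -16) and equation n·P = 64.
Checking the remaining points: n·X = 88, n·Y = 64, n·Z = 64.
Since n·X = 88 ≠ 64, X is off the plane and the points are not all coplanar.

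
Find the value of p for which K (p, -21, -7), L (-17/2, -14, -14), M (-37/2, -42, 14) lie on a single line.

Direction LM = (-10, -28, 28). From the y-coordinate of K, the parameter along the line is τ = (-21 − (-14))/(-28) = 1/4.
Then p = (-17/2) + 1/4·(-10) = -11.

-11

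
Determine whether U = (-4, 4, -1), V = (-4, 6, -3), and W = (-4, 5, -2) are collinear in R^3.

Yes

UV = (0, 2, -2), UW = (0, 1, -1).
UV × UW = (0, 0, 0).
The cross product vanishes, so the three points are collinear.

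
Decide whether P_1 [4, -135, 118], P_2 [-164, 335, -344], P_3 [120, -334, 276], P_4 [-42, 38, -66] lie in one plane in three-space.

A normal to the plane through P_1, P_2, P_3 is n = P_1P_2 × P_1P_3 = (-17678, -27048, -21088).
The plane has equation n·P = 1092384. For P_4: n·P_4 = 1106460.
1106460 ≠ 1092384, so P_4 is off the plane.

No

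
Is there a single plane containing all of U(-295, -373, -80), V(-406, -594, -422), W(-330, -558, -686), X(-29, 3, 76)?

Yes

The four points are coplanar iff the 3×3 determinant with rows UV, UW, UX is zero.
Rows: (-111, -221, -342), (-35, -185, -606), (266, 376, 156).
Expanding along the first row: (-111)(198996) − (-221)(155736) + (-342)(36050) = 0.
Zero determinant ⇒ coplanar.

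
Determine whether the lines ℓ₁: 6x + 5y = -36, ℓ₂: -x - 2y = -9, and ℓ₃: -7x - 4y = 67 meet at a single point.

The three lines meet at one point iff the augmented coefficient matrix [aᵢ bᵢ cᵢ] has rank < 3, i.e. its determinant vanishes.
Here the determinant is -10.
Nonzero, so no common point exists.

No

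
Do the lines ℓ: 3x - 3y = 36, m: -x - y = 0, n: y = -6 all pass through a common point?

Lines aᵢx + bᵢy = cᵢ with pairwise distinct directions are concurrent exactly when det[aᵢ bᵢ cᵢ] = 0.
Here the determinant is 0.
It vanishes, so the lines are concurrent at (6, -6).

Yes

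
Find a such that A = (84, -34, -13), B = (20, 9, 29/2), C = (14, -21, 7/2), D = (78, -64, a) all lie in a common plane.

Normal to plane ABC: n = (352, -869, 2178); plane equation n·P = 30800.
Requiring n·D = 30800: (2178)a + (83072) = 30800.
So a = -24.

-24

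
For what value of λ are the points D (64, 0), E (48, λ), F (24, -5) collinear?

-2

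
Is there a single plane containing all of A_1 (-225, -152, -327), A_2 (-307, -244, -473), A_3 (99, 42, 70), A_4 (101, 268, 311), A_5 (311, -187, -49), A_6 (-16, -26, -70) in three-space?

No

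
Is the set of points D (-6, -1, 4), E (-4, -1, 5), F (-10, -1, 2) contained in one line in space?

Yes

DE = (2, 0, 1), DF = (-4, 0, -2).
DE × DF = (0, 0, 0).
The cross product vanishes, so the three points are collinear.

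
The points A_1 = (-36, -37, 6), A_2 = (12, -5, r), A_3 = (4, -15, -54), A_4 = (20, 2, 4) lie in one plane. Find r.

-10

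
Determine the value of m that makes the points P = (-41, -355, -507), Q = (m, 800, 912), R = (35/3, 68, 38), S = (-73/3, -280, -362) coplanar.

277/3

Coplanarity ⇔ det[PQ; PR; PS] = 0.
Expanding, this is linear in m: (20460)m + (-1889140) = 0.
So m = 277/3.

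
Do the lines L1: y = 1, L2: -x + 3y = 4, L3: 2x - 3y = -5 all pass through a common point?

Lines aᵢx + bᵢy = cᵢ with pairwise distinct directions are concurrent exactly when det[aᵢ bᵢ cᵢ] = 0.
Here the determinant is 0.
It vanishes, so the lines are concurrent at (-1, 1).

Yes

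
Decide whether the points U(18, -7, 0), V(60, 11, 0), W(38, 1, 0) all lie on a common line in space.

No

UV = (42, 18, 0), UW = (20, 8, 0).
Comparing components 1 and 2: (42)(8) − (18)(20) = -24 ≠ 0, so UV and UW are not parallel and the points are not collinear.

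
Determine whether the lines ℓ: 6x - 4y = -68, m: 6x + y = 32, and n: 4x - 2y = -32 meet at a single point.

Yes

The three lines meet at one point iff the augmented coefficient matrix [aᵢ bᵢ cᵢ] has rank < 3, i.e. its determinant vanishes.
Here the determinant is 0.
It vanishes, so the lines are concurrent at (2, 20).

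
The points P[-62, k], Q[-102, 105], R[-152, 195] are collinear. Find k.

33

Collinearity: (P − Q) must be parallel to (R − Q) = (-50, 90).
Cross-multiplying the components: (k − 105)·(-50) = (40)·(90).
Solving gives k = 33.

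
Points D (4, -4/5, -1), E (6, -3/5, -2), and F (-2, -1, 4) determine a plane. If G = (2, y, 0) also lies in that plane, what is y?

A normal to the plane is n = DE × DF = (4/5, -4, 4/5).
G lies in the plane iff n · DG = 0.
This gives (-4)y + (-4) = 0, so y = -1.

-1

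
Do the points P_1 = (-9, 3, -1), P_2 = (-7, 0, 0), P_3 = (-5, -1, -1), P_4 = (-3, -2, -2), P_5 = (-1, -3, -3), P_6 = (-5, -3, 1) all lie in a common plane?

Yes

The plane through P_1, P_2, P_3 has normal n = P_1P_2 × P_1P_3 = (4, 4, 4) and equation n·P = -28.
Checking the remaining points: n·P_4 = -28, n·P_5 = -28, n·P_6 = -28.
All equal -28, so all 6 points lie in one plane.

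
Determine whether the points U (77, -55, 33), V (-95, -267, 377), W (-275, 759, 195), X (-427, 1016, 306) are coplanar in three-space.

Yes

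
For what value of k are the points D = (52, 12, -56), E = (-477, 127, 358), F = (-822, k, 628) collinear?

Direction DE = (-529, 115, 414). From the x-coordinate of F, the parameter along the line is τ = (-822 − 52)/(-529) = 38/23.
Then k = 12 + 38/23·(115) = 202.

202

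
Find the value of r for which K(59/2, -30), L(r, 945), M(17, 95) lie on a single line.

The three points are collinear iff det[KL; KM] = 0.
This determinant is linear in r: (125)r + (8500) = 0, so r = -68.

-68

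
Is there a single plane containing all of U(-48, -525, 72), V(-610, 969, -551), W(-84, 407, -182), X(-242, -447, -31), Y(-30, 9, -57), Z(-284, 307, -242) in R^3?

The plane through U, V, W has normal n = UV × UW = (201160, -120320, -470000) and equation n·P = 19672320.
Checking the remaining points: n·X = 19672320, n·Y = 19672320, n·Z = 19672320.
All equal 19672320, so all 6 points lie in one plane.

Yes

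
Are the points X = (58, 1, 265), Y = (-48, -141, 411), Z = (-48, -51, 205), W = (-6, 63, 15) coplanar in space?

Yes

A normal to the plane through X, Y, Z is n = XY × XZ = (16112, -21836, -9540).
The plane has equation n·P = -1615440. For W: n·W = -1615440.
Equal, so W lies in the plane and all four are coplanar.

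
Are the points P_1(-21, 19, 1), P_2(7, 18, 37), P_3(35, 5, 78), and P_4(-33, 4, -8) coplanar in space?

A normal to the plane through P_1, P_2, P_3 is n = P_1P_2 × P_1P_3 = (427, -140, -336).
The plane has equation n·P = -11963. For P_4: n·P_4 = -11963.
Equal, so P_4 lies in the plane and all four are coplanar.

Yes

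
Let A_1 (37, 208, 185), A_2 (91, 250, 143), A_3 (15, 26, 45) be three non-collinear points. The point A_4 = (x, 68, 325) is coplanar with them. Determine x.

Coplanarity requires A_1A_2 · (A_1A_3 × A_1A_4) = 0.
A_1A_2 = (54, 42, -42), A_1A_3 = (-22, -182, -140); the triple product is linear in x with coefficient -13524 and constant term -1933932.
Setting it to zero: x = -143.

-143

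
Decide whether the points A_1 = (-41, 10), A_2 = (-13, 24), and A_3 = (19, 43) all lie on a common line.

A_1A_2 = (28, 14), A_1A_3 = (60, 33).
Twice the signed area of △A_1A_2A_3 is (28)(33) − (14)(60) = 84.
The area is nonzero, so the three points are not collinear.

No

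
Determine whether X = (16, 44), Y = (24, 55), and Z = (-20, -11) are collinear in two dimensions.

No

XY = (8, 11), XZ = (-36, -55).
det[XY; XZ] = (8)(-55) − (11)(-36) = -44.
The determinant is nonzero, so they are not collinear.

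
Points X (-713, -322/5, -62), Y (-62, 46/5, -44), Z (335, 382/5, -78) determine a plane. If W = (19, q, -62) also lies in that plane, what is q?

The plane through X, Y, Z has equation −3712x + 29280y + 14528z = -139712.
Substituting W: (29280)q + (-971264) = -139712, so q = 142/5.

142/5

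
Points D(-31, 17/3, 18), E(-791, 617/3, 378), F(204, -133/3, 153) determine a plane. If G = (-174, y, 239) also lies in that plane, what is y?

A normal to the plane is n = DE × DF = (45000, 187200, -9000).
G lies in the plane iff n · DG = 0.
This gives (187200)y + (-9484800) = 0, so y = 152/3.

152/3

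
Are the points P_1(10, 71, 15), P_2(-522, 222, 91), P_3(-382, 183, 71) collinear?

No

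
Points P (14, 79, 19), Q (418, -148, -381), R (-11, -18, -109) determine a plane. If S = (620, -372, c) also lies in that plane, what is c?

The plane through P, Q, R has equation −9744x + 61712y − 44863z = 3886435.
Substituting S: (-44863)c + (-28998144) = 3886435, so c = -733.

-733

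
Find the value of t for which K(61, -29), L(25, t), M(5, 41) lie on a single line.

16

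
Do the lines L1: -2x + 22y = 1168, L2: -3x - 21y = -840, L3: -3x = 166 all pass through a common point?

No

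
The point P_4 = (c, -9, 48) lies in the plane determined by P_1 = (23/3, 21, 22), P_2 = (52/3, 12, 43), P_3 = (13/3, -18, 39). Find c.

13

Coplanarity requires P_1P_2 · (P_1P_3 × P_1P_4) = 0.
P_1P_2 = (29/3, -9, 21), P_1P_3 = (-10/3, -39, 17); the triple product is linear in c with coefficient 666 and constant term -8658.
Setting it to zero: c = 13.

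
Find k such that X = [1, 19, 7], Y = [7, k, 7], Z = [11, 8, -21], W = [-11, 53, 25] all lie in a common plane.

Normal to plane XZW: n = (754, 156, 208); plane equation n·P = 5174.
Requiring n·Y = 5174: (156)k + (6734) = 5174.
So k = -10.

-10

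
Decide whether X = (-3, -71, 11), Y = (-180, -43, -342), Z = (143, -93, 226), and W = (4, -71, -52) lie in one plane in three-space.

A normal to the plane through X, Y, Z is n = XY × XZ = (-1746, -13483, -194).
The plane has equation n·P = 960397. For W: n·W = 960397.
Equal, so W lies in the plane and all four are coplanar.

Yes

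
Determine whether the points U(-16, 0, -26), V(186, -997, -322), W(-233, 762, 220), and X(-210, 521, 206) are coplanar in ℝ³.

No

The four points are coplanar iff the 3×3 determinant with rows UV, UW, UX is zero.
Rows: (202, -997, -296), (-217, 762, 246), (-194, 521, 232).
Expanding along the first row: (202)(48618) − (-997)(-2620) + (-296)(34771) = -3083520.
Nonzero ⇒ not coplanar.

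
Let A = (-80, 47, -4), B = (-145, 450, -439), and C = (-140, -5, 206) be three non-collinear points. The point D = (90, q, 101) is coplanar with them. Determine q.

-291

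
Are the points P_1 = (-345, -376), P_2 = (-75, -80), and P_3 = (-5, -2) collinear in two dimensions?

P_1P_2 = (270, 296), P_1P_3 = (340, 374).
Twice the signed area of △P_1P_2P_3 is (270)(374) − (296)(340) = 340.
The area is nonzero, so the three points are not collinear.

No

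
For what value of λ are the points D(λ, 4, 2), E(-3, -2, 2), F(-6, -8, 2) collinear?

Collinearity requires DE × DF = 0; each component is linear in λ.
The z-component gives (6)λ + (0) = 0, so λ = 0.
The remaining components then also vanish.

0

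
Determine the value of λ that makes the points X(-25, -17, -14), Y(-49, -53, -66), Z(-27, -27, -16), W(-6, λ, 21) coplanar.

30

Normal to plane XYZ: n = (-448, 56, 168); plane equation n·P = 7896.
Requiring n·W = 7896: (56)λ + (6216) = 7896.
So λ = 30.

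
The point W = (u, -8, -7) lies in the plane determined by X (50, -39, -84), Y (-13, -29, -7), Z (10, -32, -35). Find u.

Coplanarity requires XY · (XZ × XW) = 0.
XY = (-63, 10, 77), XZ = (-40, 7, 49); the triple product is linear in u with coefficient -49 and constant term -490.
Setting it to zero: u = -10.

-10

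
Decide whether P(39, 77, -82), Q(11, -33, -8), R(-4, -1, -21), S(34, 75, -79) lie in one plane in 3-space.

Yes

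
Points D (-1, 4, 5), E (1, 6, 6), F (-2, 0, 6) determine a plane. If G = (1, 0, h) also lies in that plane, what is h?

Coplanarity requires DE · (DF × DG) = 0.
DE = (2, 2, 1), DF = (-1, -4, 1); the triple product is linear in h with coefficient -6 and constant term 54.
Setting it to zero: h = 9.

9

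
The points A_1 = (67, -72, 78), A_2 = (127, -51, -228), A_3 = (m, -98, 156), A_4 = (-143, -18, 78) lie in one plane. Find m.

132

Normal to plane A_1A_2A_4: n = (16524, 64260, 7650); plane equation n·P = -2922912.
Requiring n·A_3 = -2922912: (16524)m + (-5104080) = -2922912.
So m = 132.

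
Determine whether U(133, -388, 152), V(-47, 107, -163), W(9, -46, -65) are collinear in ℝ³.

UV = (-180, 495, -315), UW = (-124, 342, -217).
UV × UW = (315, 0, -180).
The cross product is nonzero, so the points do not lie on one line.

No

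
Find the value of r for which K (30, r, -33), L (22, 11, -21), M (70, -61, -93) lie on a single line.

-1

Collinearity requires KL × KM = 0; each component is linear in r.
The x-component gives (72)r + (72) = 0, so r = -1.
The remaining components then also vanish.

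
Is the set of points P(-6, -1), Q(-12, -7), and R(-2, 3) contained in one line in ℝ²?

Yes

PQ = (-6, -6), PR = (4, 4).
Twice the signed area of △PQR is (-6)(4) − (-6)(4) = 0.
The triangle is degenerate (zero area), so the points are collinear.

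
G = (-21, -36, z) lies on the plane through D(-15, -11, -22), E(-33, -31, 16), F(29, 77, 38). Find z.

-81

A normal to the plane is n = DE × DF = (-4544, 2752, -704).
G lies in the plane iff n · DG = 0.
This gives (-704)z + (-57024) = 0, so z = -81.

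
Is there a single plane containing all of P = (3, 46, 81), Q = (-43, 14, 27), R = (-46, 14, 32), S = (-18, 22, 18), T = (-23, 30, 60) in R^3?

The plane through P, Q, R has normal n = PQ × PR = (-160, 392, -96) and equation n·X = 9776.
Checking the remaining points: n·S = 9776, n·T = 9680.
Since n·T = 9680 ≠ 9776, T is off the plane and the points are not all coplanar.

No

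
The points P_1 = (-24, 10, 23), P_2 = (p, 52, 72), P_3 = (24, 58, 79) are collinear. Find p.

18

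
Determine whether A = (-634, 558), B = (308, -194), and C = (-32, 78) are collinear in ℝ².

No

AB = (942, -752), AC = (602, -480).
det[AB; AC] = (942)(-480) − (-752)(602) = 544.
The determinant is nonzero, so they are not collinear.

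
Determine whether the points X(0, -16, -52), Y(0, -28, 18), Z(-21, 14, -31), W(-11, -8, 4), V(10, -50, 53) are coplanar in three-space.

Yes

The plane through X, Y, Z has normal n = XY × XZ = (-2352, -1470, -252) and equation n·P = 36624.
Checking the remaining points: n·W = 36624, n·V = 36624.
All equal 36624, so all 5 points lie in one plane.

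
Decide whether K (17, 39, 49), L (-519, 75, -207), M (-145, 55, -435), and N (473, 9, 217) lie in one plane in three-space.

Yes

With K as base: KL = (-536, 36, -256), KM = (-162, 16, -484), KN = (456, -30, 168).
KM × KN = (-11832, -193488, -2436).
KL · (KM × KN) = 0.
The scalar triple product vanishes, so the four points are coplanar.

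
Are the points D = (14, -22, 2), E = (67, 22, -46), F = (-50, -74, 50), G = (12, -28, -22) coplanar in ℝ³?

No

With D as base: DE = (53, 44, -48), DF = (-64, -52, 48), DG = (-2, -6, -24).
DF × DG = (1536, -1632, 280).
DE · (DF × DG) = -3840.
Since -3840 ≠ 0, the four points are not coplanar.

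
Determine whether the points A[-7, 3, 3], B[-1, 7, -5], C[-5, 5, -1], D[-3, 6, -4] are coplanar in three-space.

A normal to the plane through A, B, C is n = AB × AC = (0, 8, 4).
The plane has equation n·P = 36. For D: n·D = 32.
32 ≠ 36, so D is off the plane.

No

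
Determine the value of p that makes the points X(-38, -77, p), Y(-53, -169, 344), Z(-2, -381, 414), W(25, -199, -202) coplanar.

22

Coplanarity ⇔ det[XY; XZ; XW] = 0.
Expanding, this is linear in p: (-15006)p + (330132) = 0.
So p = 22.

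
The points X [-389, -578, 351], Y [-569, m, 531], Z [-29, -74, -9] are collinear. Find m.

Collinearity requires XY × XZ = 0; each component is linear in m.
The x-component gives (-360)m + (-298800) = 0, so m = -830.
The remaining components then also vanish.

-830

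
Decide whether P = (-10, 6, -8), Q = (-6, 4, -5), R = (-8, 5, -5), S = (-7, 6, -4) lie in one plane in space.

No

The four points are coplanar iff the 3×3 determinant with rows PQ, PR, PS is zero.
Rows: (4, -2, 3), (2, -1, 3), (3, 0, 4).
Expanding along the first row: (4)(-4) − (-2)(-1) + (3)(3) = -9.
Nonzero ⇒ not coplanar.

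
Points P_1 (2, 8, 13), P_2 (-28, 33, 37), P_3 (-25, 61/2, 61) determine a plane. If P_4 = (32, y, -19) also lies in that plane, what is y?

A normal to the plane is n = P_1P_2 × P_1P_3 = (660, 792, 0).
P_4 lies in the plane iff n · P_1P_4 = 0.
This gives (792)y + (13464) = 0, so y = -17.

-17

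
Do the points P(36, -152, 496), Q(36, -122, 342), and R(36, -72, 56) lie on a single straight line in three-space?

No

PQ = (0, 30, -154), PR = (0, 80, -440).
PQ × PR = (-880, 0, 0).
The cross product is nonzero, so the points do not lie on one line.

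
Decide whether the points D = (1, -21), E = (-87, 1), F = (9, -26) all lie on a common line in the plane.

No

DE = (-88, 22), DF = (8, -5).
If collinear, DF would be a scalar multiple of DE. But (-88)·(-5) ≠ (22)·(8) (difference 264), so they are not parallel; the points are not collinear.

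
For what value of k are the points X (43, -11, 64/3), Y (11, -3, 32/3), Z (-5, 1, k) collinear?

16/3

Collinearity requires XY × XZ = 0; each component is linear in k.
The x-component gives (8)k + (-128/3) = 0, so k = 16/3.
The remaining components then also vanish.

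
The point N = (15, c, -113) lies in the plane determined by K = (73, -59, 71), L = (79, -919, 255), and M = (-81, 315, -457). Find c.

5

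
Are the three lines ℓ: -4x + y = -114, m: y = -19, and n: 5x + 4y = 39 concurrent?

No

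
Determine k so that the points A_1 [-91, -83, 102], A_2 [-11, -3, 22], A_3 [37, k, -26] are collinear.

Direction A_1A_2 = (80, 80, -80). From the x-coordinate of A_3, the parameter along the line is τ = (37 − (-91))/80 = 8/5.
Then k = (-83) + 8/5·(80) = 45.

45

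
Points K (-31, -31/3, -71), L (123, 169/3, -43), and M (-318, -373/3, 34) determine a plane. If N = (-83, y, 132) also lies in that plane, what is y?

The plane through K, L, M has equation 10192x − 24206y + (4732/3)z = -177814.
Substituting N: (-24206)y + (-637728) = -177814, so y = -19.

-19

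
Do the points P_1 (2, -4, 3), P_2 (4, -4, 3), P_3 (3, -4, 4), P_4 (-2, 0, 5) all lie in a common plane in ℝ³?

With P_1 as base: P_1P_2 = (2, 0, 0), P_1P_3 = (1, 0, 1), P_1P_4 = (-4, 4, 2).
P_1P_3 × P_1P_4 = (-4, -6, 4).
P_1P_2 · (P_1P_3 × P_1P_4) = -8.
Since -8 ≠ 0, the four points are not coplanar.

No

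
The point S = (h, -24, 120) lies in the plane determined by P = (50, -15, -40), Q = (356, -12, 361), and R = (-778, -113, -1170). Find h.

176

A normal to the plane is n = PQ × PR = (35908, 13752, -27504).
S lies in the plane iff n · PS = 0.
This gives (35908)h + (-6319808) = 0, so h = 176.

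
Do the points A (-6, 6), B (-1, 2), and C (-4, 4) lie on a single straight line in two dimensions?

AB = (5, -4), AC = (2, -2).
If collinear, AC would be a scalar multiple of AB. But (5)·(-2) ≠ (-4)·(2) (difference -2), so they are not parallel; the points are not collinear.

No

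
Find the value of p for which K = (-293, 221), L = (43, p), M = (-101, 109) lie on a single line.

Collinearity: (L − K) must be parallel to (M − K) = (192, -112).
Cross-multiplying the components: (p − 221)·(192) = (336)·(-112).
Solving gives p = 25.

25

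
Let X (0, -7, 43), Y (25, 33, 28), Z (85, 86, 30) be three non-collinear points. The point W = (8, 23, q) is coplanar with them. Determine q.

Coplanarity requires XY · (XZ × XW) = 0.
XY = (25, 40, -15), XZ = (85, 93, -13); the triple product is linear in q with coefficient -1075 and constant term 24725.
Setting it to zero: q = 23.

23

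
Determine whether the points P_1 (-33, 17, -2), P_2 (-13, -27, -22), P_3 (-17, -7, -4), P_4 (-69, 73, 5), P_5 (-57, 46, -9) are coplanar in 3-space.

The plane through P_1, P_2, P_3 has normal n = P_1P_2 × P_1P_3 = (-392, -280, 224) and equation n·P = 7728.
Checking the remaining points: n·P_4 = 7728, n·P_5 = 7448.
Since n·P_5 = 7448 ≠ 7728, P_5 is off the plane and the points are not all coplanar.

No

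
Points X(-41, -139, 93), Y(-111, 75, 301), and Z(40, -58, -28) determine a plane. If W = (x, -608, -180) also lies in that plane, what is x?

Coplanarity requires XY · (XZ × XW) = 0.
XY = (-70, 214, 208), XZ = (81, 81, -121); the triple product is linear in x with coefficient -42742 and constant term 598388.
Setting it to zero: x = 14.

14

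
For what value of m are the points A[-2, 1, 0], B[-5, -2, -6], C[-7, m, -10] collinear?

-4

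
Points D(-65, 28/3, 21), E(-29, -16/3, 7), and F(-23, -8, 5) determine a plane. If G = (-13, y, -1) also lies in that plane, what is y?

The plane through D, E, F has equation −8x − 12y − 8z = 240.
Substituting G: (-12)y + (112) = 240, so y = -32/3.

-32/3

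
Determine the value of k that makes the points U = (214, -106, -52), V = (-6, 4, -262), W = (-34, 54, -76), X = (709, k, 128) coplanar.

-403

Coplanarity ⇔ det[UV; UW; UX] = 0.
Expanding, this is linear in k: (46800)k + (18860400) = 0.
So k = -403.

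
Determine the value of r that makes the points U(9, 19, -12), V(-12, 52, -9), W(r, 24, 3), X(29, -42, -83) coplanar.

10

Coplanarity ⇔ det[UV; UW; UX] = 0.
Expanding, this is linear in r: (2160)r + (-21600) = 0.
So r = 10.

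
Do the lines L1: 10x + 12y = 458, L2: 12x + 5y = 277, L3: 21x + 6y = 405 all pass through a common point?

Yes

The three lines meet at one point iff the augmented coefficient matrix [aᵢ bᵢ cᵢ] has rank < 3, i.e. its determinant vanishes.
Here the determinant is 0.
It vanishes, so the lines are concurrent at (11, 29).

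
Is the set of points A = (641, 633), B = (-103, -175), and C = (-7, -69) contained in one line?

No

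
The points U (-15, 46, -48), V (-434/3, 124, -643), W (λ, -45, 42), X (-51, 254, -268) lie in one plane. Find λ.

The points are coplanar iff UV · (UW × UX) = 0.
Expanding, this is linear in λ: (-106600)λ + (-213200/3) = 0.
So λ = -2/3.

-2/3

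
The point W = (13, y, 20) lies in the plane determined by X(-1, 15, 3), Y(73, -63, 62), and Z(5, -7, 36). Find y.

-3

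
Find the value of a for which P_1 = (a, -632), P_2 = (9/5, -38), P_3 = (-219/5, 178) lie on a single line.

The three points are collinear iff det[P_1P_2; P_1P_3] = 0.
This determinant is linear in a: (-216)a + (137376/5) = 0, so a = 636/5.

636/5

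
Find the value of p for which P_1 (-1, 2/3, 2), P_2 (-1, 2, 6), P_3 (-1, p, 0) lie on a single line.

Collinearity requires P_1P_2 × P_1P_3 = 0; each component is linear in p.
The x-component gives (-4)p + (0) = 0, so p = 0.
The remaining components then also vanish.

0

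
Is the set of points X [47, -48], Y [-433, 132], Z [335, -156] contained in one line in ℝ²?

Yes

XY = (-480, 180), XZ = (288, -108).
Checking proportionality: XZ = -3/5·XY, so the vectors are parallel and the points are collinear.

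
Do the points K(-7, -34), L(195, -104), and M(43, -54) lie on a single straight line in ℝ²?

KL = (202, -70), KM = (50, -20).
If collinear, KM would be a scalar multiple of KL. But (202)·(-20) ≠ (-70)·(50) (difference -540), so they are not parallel; the points are not collinear.

No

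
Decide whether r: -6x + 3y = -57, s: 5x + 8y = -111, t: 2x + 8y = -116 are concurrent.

No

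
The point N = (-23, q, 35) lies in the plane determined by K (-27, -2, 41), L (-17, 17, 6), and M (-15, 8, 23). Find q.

Coplanarity requires KL · (KM × KN) = 0.
KL = (10, 19, -35), KM = (12, 10, -18); the triple product is linear in q with coefficient -240 and constant term 320.
Setting it to zero: q = 4/3.

4/3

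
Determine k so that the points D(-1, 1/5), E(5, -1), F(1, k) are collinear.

Collinearity: (F − D) must be parallel to (E − D) = (6, -6/5).
Cross-multiplying the components: (k − 1/5)·(6) = (2)·(-6/5).
Solving gives k = -1/5.

-1/5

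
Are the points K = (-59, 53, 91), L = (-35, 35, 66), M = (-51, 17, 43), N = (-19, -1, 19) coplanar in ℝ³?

No

With K as base: KL = (24, -18, -25), KM = (8, -36, -48), KN = (40, -54, -72).
KM × KN = (0, -1344, 1008).
KL · (KM × KN) = -1008.
Since -1008 ≠ 0, the four points are not coplanar.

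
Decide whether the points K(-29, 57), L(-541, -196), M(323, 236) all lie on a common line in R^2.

KL = (-512, -253), KM = (352, 179).
Twice the signed area of △KLM is (-512)(179) − (-253)(352) = -2592.
The area is nonzero, so the three points are not collinear.

No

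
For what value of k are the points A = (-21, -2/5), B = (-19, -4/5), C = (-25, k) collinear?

2/5

Collinearity: (C − A) must be parallel to (B − A) = (2, -2/5).
Cross-multiplying the components: (k − (-2/5))·(2) = (-4)·(-2/5).
Solving gives k = 2/5.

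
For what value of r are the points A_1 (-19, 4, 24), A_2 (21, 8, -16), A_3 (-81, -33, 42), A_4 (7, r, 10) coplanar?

15

Normal to plane A_1A_2A_3: n = (-1408, 1760, -1232); plane equation n·P = 4224.
Requiring n·A_4 = 4224: (1760)r + (-22176) = 4224.
So r = 15.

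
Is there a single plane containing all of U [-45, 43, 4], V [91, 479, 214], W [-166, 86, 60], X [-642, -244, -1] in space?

Yes

The four points are coplanar iff the 3×3 determinant with rows UV, UW, UX is zero.
Rows: (136, 436, 210), (-121, 43, 56), (-597, -287, -5).
Expanding along the first row: (136)(15857) − (436)(34037) + (210)(60398) = 0.
Zero determinant ⇒ coplanar.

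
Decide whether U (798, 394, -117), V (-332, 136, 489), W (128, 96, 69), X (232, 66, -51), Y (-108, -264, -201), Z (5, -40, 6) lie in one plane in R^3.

No

The plane through U, V, W has normal n = UV × UW = (132600, -195840, 163880) and equation n·P = 9479880.
Checking the remaining points: n·X = 9479880, n·Y = 4441080, n·Z = 9479880.
Since n·Y = 4441080 ≠ 9479880, Y is off the plane and the points are not all coplanar.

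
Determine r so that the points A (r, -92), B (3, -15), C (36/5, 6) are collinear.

-62/5

The three points are collinear iff det[AB; AC] = 0.
This determinant is linear in r: (-21)r + (-1302/5) = 0, so r = -62/5.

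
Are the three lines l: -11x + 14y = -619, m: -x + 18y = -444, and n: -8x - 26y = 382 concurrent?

Lines aᵢx + bᵢy = cᵢ with pairwise distinct directions are concurrent exactly when det[aᵢ bᵢ cᵢ] = 0.
Here the determinant is 1194.
Nonzero, so no common point exists.

No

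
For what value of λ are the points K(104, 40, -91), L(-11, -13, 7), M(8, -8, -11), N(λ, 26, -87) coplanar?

Normal to plane KLM: n = (464, -208, 432); plane equation n·P = 624.
Requiring n·N = 624: (464)λ + (-42992) = 624.
So λ = 94.

94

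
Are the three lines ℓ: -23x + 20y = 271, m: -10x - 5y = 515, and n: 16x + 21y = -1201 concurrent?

Yes

Intersecting ℓ and m: solving the 2×2 system gives (x, y) = (-37, -29).
Substitute into n: (16)(-37) + (21)(-29) = -1201.
This equals -1201, so (-37, -29) lies on all three lines and they are concurrent.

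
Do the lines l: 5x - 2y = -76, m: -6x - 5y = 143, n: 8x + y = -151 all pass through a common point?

Lines aᵢx + bᵢy = cᵢ with pairwise distinct directions are concurrent exactly when det[aᵢ bᵢ cᵢ] = 0.
Here the determinant is 0.
It vanishes, so the lines are concurrent at (-18, -7).

Yes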